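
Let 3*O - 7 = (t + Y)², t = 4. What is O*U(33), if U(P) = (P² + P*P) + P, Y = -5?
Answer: 5896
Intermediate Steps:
U(P) = P + 2*P² (U(P) = (P² + P²) + P = 2*P² + P = P + 2*P²)
O = 8/3 (O = 7/3 + (4 - 5)²/3 = 7/3 + (⅓)*(-1)² = 7/3 + (⅓)*1 = 7/3 + ⅓ = 8/3 ≈ 2.6667)
O*U(33) = 8*(33*(1 + 2*33))/3 = 8*(33*(1 + 66))/3 = 8*(33*67)/3 = (8/3)*2211 = 5896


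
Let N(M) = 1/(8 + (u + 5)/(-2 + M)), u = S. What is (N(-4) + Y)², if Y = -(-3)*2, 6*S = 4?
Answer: 608400/16129 ≈ 37.721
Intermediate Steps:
S = ⅔ (S = (⅙)*4 = ⅔ ≈ 0.66667)
u = ⅔ ≈ 0.66667
Y = 6 (Y = -1*(-6) = 6)
N(M) = 1/(8 + 17/(3*(-2 + M))) (N(M) = 1/(8 + (⅔ + 5)/(-2 + M)) = 1/(8 + 17/(3*(-2 + M))))
(N(-4) + Y)² = (3*(-2 - 4)/(-31 + 24*(-4)) + 6)² = (3*(-6)/(-31 - 96) + 6)² = (3*(-6)/(-127) + 6)² = (3*(-1/127)*(-6) + 6)² = (18/127 + 6)² = (780/127)² = 608400/16129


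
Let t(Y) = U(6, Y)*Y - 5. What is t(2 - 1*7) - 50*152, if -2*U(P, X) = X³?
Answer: -15835/2 ≈ -7917.5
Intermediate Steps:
U(P, X) = -X³/2
t(Y) = -5 - Y⁴/2 (t(Y) = (-Y³/2)*Y - 5 = -Y⁴/2 - 5 = -5 - Y⁴/2)
t(2 - 1*7) - 50*152 = (-5 - (2 - 1*7)⁴/2) - 50*152 = (-5 - (2 - 7)⁴/2) - 7600 = (-5 - ½*(-5)⁴) - 7600 = (-5 - ½*625) - 7600 = (-5 - 625/2) - 7600 = -635/2 - 7600 = -15835/2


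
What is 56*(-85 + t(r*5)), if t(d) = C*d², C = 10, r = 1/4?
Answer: -3885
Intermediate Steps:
r = ¼ (r = 1*(¼) = ¼ ≈ 0.25000)
t(d) = 10*d²
56*(-85 + t(r*5)) = 56*(-85 + 10*((¼)*5)²) = 56*(-85 + 10*(5/4)²) = 56*(-85 + 10*(25/16)) = 56*(-85 + 125/8) = 56*(-555/8) = -3885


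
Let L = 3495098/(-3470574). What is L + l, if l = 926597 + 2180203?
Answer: 5391187904051/1735287 ≈ 3.1068e+6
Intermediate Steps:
l = 3106800
L = -1747549/1735287 (L = 3495098*(-1/3470574) = -1747549/1735287 ≈ -1.0071)
L + l = -1747549/1735287 + 3106800 = 5391187904051/1735287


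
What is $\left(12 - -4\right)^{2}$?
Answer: $256$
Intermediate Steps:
$\left(12 - -4\right)^{2} = \left(12 + 4\right)^{2} = 16^{2} = 256$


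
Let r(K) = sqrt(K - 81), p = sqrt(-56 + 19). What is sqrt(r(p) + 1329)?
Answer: sqrt(1329 + sqrt(-81 + I*sqrt(37))) ≈ 36.46 + 0.1235*I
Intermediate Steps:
p = I*sqrt(37) (p = sqrt(-37) = I*sqrt(37) ≈ 6.0828*I)
r(K) = sqrt(-81 + K)
sqrt(r(p) + 1329) = sqrt(sqrt(-81 + I*sqrt(37)) + 1329) = sqrt(1329 + sqrt(-81 + I*sqrt(37)))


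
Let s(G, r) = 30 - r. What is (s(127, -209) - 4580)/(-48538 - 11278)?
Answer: 4341/59816 ≈ 0.072573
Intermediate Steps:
(s(127, -209) - 4580)/(-48538 - 11278) = ((30 - 1*(-209)) - 4580)/(-48538 - 11278) = ((30 + 209) - 4580)/(-59816) = (239 - 4580)*(-1/59816) = -4341*(-1/59816) = 4341/59816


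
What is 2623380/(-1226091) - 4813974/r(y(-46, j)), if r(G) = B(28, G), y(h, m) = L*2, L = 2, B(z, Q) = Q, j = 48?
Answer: -983730114859/817394 ≈ -1.2035e+6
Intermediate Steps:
y(h, m) = 4 (y(h, m) = 2*2 = 4)
r(G) = G
2623380/(-1226091) - 4813974/r(y(-46, j)) = 2623380/(-1226091) - 4813974/4 = 2623380*(-1/1226091) - 4813974*¼ = -874460/408697 - 2406987/2 = -983730114859/817394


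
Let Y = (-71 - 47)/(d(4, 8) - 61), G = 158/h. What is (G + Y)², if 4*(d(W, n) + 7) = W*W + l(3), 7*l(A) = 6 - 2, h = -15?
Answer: 376825744/4995225 ≈ 75.437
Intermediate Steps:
l(A) = 4/7 (l(A) = (6 - 2)/7 = (⅐)*4 = 4/7)
d(W, n) = -48/7 + W²/4 (d(W, n) = -7 + (W*W + 4/7)/4 = -7 + (W² + 4/7)/4 = -7 + (4/7 + W²)/4 = -7 + (⅐ + W²/4) = -48/7 + W²/4)
G = -158/15 (G = 158/(-15) = 158*(-1/15) = -158/15 ≈ -10.533)
Y = 826/447 (Y = (-71 - 47)/((-48/7 + (¼)*4²) - 61) = -118/((-48/7 + (¼)*16) - 61) = -118/((-48/7 + 4) - 61) = -118/(-20/7 - 61) = -118/(-447/7) = -118*(-7/447) = 826/447 ≈ 1.8479)
(G + Y)² = (-158/15 + 826/447)² = (-19412/2235)² = 376825744/4995225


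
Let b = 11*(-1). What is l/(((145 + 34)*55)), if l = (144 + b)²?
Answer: 17689/9845 ≈ 1.7967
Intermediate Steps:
b = -11
l = 17689 (l = (144 - 11)² = 133² = 17689)
l/(((145 + 34)*55)) = 17689/(((145 + 34)*55)) = 17689/((179*55)) = 17689/9845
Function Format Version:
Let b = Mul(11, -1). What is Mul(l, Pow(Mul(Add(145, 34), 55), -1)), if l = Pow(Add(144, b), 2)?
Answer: Rational(17689, 9845) ≈ 1.7967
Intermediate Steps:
b = -11
l = 17689 (l = Pow(Add(144, -11), 2) = Pow(133, 2) = 17689)
Mul(l, Pow(Mul(Add(145, 34), 55), -1)) = Mul(17689, Pow(Mul(Add(145, 34), 55), -1)) = Mul(17689, Pow(Mul(179, 55), -1)) = Mul(17689, Pow(9845, -1)) = Mul(17689, Rational(1, 9845)) = Rational(17689, 9845)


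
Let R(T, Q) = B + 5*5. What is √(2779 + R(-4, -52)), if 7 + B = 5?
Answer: √2802 ≈ 52.934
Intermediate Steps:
B = -2 (B = -7 + 5 = -2)
R(T, Q) = 23 (R(T, Q) = -2 + 5*5 = -2 + 25 = 23)
√(2779 + R(-4, -52)) = √(2779 + 23) = √2802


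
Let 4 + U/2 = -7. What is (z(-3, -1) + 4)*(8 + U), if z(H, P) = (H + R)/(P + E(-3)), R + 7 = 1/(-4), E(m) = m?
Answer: -735/8 ≈ -91.875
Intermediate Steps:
U = -22 (U = -8 + 2*(-7) = -8 - 14 = -22)
R = -29/4 (R = -7 + 1/(-4) = -7 - ¼ = -29/4 ≈ -7.2500)
z(H, P) = (-29/4 + H)/(-3 + P) (z(H, P) = (H - 29/4)/(P - 3) = (-29/4 + H)/(-3 + P))
(z(-3, -1) + 4)*(8 + U) = ((-29/4 - 3)/(-3 - 1) + 4)*(8 - 22) = (-41/4/(-4) + 4)*(-14) = (-¼*(-41/4) + 4)*(-14) = (41/16 + 4)*(-14) = (105/16)*(-14) = -735/8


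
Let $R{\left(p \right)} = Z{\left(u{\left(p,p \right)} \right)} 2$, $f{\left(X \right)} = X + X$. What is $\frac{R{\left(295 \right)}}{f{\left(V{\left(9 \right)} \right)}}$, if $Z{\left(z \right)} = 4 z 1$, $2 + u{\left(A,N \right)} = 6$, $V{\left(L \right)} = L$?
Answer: $\frac{16}{9} \approx 1.7778$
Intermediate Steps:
$f{\left(X \right)} = 2 X$
$u{\left(A,N \right)} = 4$ ($u{\left(A,N \right)} = -2 + 6 = 4$)
$Z{\left(z \right)} = 4 z$
$R{\left(p \right)} = 32$ ($R{\left(p \right)} = 4 \cdot 4 \cdot 2 = 16 \cdot 2 = 32$)
$\frac{R{\left(295 \right)}}{f{\left(V{\left(9 \right)} \right)}} = \frac{32}{2 \cdot 9} = \frac{32}{18} = 32 \cdot \frac{1}{18} = \frac{16}{9}$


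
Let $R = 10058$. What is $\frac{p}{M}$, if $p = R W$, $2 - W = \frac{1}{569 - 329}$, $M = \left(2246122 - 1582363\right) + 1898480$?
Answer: $\frac{2408891}{307468680} \approx 0.0078346$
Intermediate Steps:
$M = 2562239$ ($M = 663759 + 1898480 = 2562239$)
$W = \frac{479}{240}$ ($W = 2 - \frac{1}{569 - 329} = 2 - \frac{1}{240} = \frac{479}{240} \approx 1.9958$)
$p = \frac{2408891}{120}$ ($p = 10058 \cdot \frac{479}{240} = \frac{2408891}{120} \approx 20074.0$)
$\frac{p}{M} = \frac{2408891}{120 \cdot 2562239} = \frac{2408891}{120} \cdot \frac{1}{2562239} = \frac{2408891}{307468680}$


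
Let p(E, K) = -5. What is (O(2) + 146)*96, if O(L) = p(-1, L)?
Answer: 13536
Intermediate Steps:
O(L) = -5
(O(2) + 146)*96 = (-5 + 146)*96 = 141*96 = 13536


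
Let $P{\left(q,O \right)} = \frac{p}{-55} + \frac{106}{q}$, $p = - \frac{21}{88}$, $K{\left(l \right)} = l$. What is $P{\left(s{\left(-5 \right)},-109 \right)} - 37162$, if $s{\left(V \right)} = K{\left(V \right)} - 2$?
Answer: $- \frac{1259561453}{33880} \approx -37177.0$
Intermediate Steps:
$p = - \frac{21}{88}$ ($p = \left(-21\right) \frac{1}{88} = - \frac{21}{88} \approx -0.23864$)
$s{\left(V \right)} = -2 + V$ ($s{\left(V \right)} = V - 2 = -2 + V$)
$P{\left(q,O \right)} = \frac{21}{4840} + \frac{106}{q}$ ($P{\left(q,O \right)} = - \frac{21}{88 \left(-55\right)} + \frac{106}{q} = \left(- \frac{21}{88}\right) \left(- \frac{1}{55}\right) + \frac{106}{q} = \frac{21}{4840} + \frac{106}{q}$)
$P{\left(s{\left(-5 \right)},-109 \right)} - 37162 = \left(\frac{21}{4840} + \frac{106}{-2 - 5}\right) - 37162 = \left(\frac{21}{4840} + \frac{106}{-7}\right) - 37162 = \left(\frac{21}{4840} + 106 \left(- \frac{1}{7}\right)\right) - 37162 = \left(\frac{21}{4840} - \frac{106}{7}\right) - 37162 = - \frac{512893}{33880} - 37162 = - \frac{1259561453}{33880}$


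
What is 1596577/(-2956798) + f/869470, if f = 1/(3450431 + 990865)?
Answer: -3082649823221436721/5708946597630974880 ≈ -0.53997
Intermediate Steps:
f = 1/4441296 ≈ 2.2516e-7
1596577/(-2956798) + f/869470 = 1596577/(-2956798) + (1/4441296)/869470 = 1596577*(-1/2956798) + (1/4441296)*(1/869470) = -1596577/2956798 + 1/3861573633120 = -3082649823221436721/5708946597630974880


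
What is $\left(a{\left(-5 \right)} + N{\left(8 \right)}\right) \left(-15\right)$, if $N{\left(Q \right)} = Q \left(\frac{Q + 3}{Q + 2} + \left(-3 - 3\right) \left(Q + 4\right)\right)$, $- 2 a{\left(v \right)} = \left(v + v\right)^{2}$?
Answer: $9258$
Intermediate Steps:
$a{\left(v \right)} = - 2 v^{2}$ ($a{\left(v \right)} = - \frac{\left(v + v\right)^{2}}{2} = - \frac{\left(2 v\right)^{2}}{2} = - \frac{4 v^{2}}{2} = - 2 v^{2}$)
$N{\left(Q \right)} = Q \left(-24 - 6 Q + \frac{3 + Q}{2 + Q}\right)$ ($N{\left(Q \right)} = Q \left(\frac{3 + Q}{2 + Q} - 6 \left(4 + Q\right)\right) = Q \left(\frac{3 + Q}{2 + Q} - \left(24 + 6 Q\right)\right) = Q \left(-24 - 6 Q + \frac{3 + Q}{2 + Q}\right)$)
$\left(a{\left(-5 \right)} + N{\left(8 \right)}\right) \left(-15\right) = \left(- 2 \left(-5\right)^{2} - \frac{8 \left(45 + 6 \cdot 8^{2} + 35 \cdot 8\right)}{2 + 8}\right) \left(-15\right) = \left(\left(-2\right) 25 - \frac{8 \left(45 + 6 \cdot 64 + 280\right)}{10}\right) \left(-15\right) = \left(-50 - 8 \cdot \frac{1}{10} \left(45 + 384 + 280\right)\right) \left(-15\right) = \left(-50 - 8 \cdot \frac{1}{10} \cdot 709\right) \left(-15\right) = \left(-50 - \frac{2836}{5}\right) \left(-15\right) = \left(- \frac{3086}{5}\right) \left(-15\right) = 9258$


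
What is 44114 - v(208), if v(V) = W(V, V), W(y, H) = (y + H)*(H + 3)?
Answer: -43662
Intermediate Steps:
W(y, H) = (3 + H)*(H + y) (W(y, H) = (H + y)*(3 + H) = (3 + H)*(H + y))
v(V) = 2*V**2 + 6*V (v(V) = V**2 + 3*V + 3*V + V*V = V**2 + 3*V + 3*V + V**2 = 2*V**2 + 6*V)
44114 - v(208) = 44114 - 2*208*(3 + 208) = 44114 - 2*208*211 = 44114 - 1*87776 = 44114 - 87776 = -43662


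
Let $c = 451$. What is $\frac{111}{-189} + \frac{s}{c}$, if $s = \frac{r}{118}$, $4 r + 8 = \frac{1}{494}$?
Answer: $- \frac{3891123329}{6625002384} \approx -0.58734$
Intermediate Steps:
$r = - \frac{3951}{1976}$ ($r = -2 + \frac{1}{4 \cdot 494} = -2 + \frac{1}{4} \cdot \frac{1}{494} = -2 + \frac{1}{1976} = - \frac{3951}{1976} \approx -1.9995$)
$s = - \frac{3951}{233168}$ ($s = - \frac{3951}{1976 \cdot 118} = \left(- \frac{3951}{1976}\right) \frac{1}{118} = - \frac{3951}{233168} \approx -0.016945$)
$\frac{111}{-189} + \frac{s}{c} = \frac{111}{-189} - \frac{3951}{233168 \cdot 451} = 111 \left(- \frac{1}{189}\right) - \frac{3951}{105158768} = - \frac{37}{63} - \frac{3951}{105158768} = - \frac{3891123329}{6625002384}$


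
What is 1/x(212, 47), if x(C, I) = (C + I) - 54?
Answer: 1/205 ≈ 0.0048781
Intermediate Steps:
x(C, I) = -54 + C + I
1/x(212, 47) = 1/(-54 + 212 + 47) = 1/205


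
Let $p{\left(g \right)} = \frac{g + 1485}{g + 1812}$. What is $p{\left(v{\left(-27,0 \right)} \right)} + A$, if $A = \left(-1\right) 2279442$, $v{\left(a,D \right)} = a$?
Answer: $- \frac{1356267504}{595} \approx -2.2794 \cdot 10^{6}$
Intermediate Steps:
$A = -2279442$
$p{\left(g \right)} = \frac{1485 + g}{1812 + g}$
$p{\left(v{\left(-27,0 \right)} \right)} + A = \frac{1485 - 27}{1812 - 27} - 2279442 = \frac{1}{1785} \cdot 1458 - 2279442 = \frac{486}{595} - 2279442 = - \frac{1356267504}{595}$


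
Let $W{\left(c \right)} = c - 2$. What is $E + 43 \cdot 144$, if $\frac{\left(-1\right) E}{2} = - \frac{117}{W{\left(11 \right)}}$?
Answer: $6218$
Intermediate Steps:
$W{\left(c \right)} = -2 + c$ ($W{\left(c \right)} = c - 2 = -2 + c$)
$E = 26$ ($E = - 2 \left(- \frac{117}{-2 + 11}\right) = - 2 \left(- \frac{117}{9}\right) = - 2 \left(\left(-117\right) \frac{1}{9}\right) = \left(-2\right) \left(-13\right) = 26$)
$E + 43 \cdot 144 = 26 + 43 \cdot 144 = 26 + 6192 = 6218$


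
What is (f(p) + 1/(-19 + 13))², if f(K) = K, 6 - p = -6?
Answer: 5041/36 ≈ 140.03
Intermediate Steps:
p = 12 (p = 6 - 1*(-6) = 6 + 6 = 12)
(f(p) + 1/(-19 + 13))² = (12 + 1/(-19 + 13))² = (12 + 1/(-6))² = (12 - ⅙)² = (71/6)² = 5041/36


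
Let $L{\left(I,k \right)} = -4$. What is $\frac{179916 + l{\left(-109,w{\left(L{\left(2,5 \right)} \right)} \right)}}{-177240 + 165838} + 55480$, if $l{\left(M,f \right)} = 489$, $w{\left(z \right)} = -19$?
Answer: $\frac{632402555}{11402} \approx 55464.0$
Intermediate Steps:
$\frac{179916 + l{\left(-109,w{\left(L{\left(2,5 \right)} \right)} \right)}}{-177240 + 165838} + 55480 = \frac{179916 + 489}{-177240 + 165838} + 55480 = \frac{180405}{-11402} + 55480 = 180405 \left(- \frac{1}{11402}\right) + 55480 = - \frac{180405}{11402} + 55480 = \frac{632402555}{11402}$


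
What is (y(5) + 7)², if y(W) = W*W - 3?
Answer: 841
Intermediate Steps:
y(W) = -3 + W² (y(W) = W² - 3 = -3 + W²)
(y(5) + 7)² = ((-3 + 5²) + 7)² = ((-3 + 25) + 7)² = (22 + 7)² = 29² = 841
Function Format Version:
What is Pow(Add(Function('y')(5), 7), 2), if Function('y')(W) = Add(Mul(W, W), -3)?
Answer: 841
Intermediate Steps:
Function('y')(W) = Add(-3, Pow(W, 2)) (Function('y')(W) = Add(Pow(W, 2), -3) = Add(-3, Pow(W, 2)))
Pow(Add(Function('y')(5), 7), 2) = Pow(Add(Add(-3, Pow(5, 2)), 7), 2) = Pow(Add(Add(-3, 25), 7), 2) = Pow(Add(22, 7), 2) = Pow(29, 2) = 841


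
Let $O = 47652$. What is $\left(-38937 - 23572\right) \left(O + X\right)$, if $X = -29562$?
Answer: $-1130787810$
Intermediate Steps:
$\left(-38937 - 23572\right) \left(O + X\right) = \left(-38937 - 23572\right) \left(47652 - 29562\right) = \left(-62509\right) 18090 = -1130787810$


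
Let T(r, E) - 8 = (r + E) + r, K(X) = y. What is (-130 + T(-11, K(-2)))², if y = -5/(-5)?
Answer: 20449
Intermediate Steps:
y = 1 (y = -5*(-⅕) = 1)
K(X) = 1
T(r, E) = 8 + E + 2*r (T(r, E) = 8 + ((r + E) + r) = 8 + ((E + r) + r) = 8 + (E + 2*r) = 8 + E + 2*r)
(-130 + T(-11, K(-2)))² = (-130 + (8 + 1 + 2*(-11)))² = (-130 + (8 + 1 - 22))² = (-130 - 13)² = (-143)² = 20449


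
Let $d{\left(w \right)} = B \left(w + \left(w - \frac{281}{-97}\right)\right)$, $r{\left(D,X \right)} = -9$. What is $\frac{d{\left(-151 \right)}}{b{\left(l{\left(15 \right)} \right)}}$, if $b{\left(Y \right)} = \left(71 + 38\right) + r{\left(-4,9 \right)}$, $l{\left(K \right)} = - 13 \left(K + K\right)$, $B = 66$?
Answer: $- \frac{957429}{4850} \approx -197.41$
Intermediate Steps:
$d{\left(w \right)} = \frac{18546}{97} + 132 w$ ($d{\left(w \right)} = 66 \left(w + \left(w - \frac{281}{-97}\right)\right) = 66 \left(w + \left(w - - \frac{281}{97}\right)\right) = 66 \left(w + \left(w + \frac{281}{97}\right)\right) = 66 \left(w + \left(\frac{281}{97} + w\right)\right) = 66 \left(\frac{281}{97} + 2 w\right) = \frac{18546}{97} + 132 w$)
$l{\left(K \right)} = - 26 K$ ($l{\left(K \right)} = - 13 \cdot 2 K = - 26 K$)
$b{\left(Y \right)} = 100$ ($b{\left(Y \right)} = \left(71 + 38\right) - 9 = 109 - 9 = 100$)
$\frac{d{\left(-151 \right)}}{b{\left(l{\left(15 \right)} \right)}} = \frac{\frac{18546}{97} + 132 \left(-151\right)}{100} = \left(\frac{18546}{97} - 19932\right) \frac{1}{100} = \left(- \frac{1914858}{97}\right) \frac{1}{100} = - \frac{957429}{4850}$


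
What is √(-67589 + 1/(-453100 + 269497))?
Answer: 176*I*√1501115646/26229 ≈ 259.98*I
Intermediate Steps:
√(-67589 + 1/(-453100 + 269497)) = √(-67589 + 1/(-183603)) = √(-67589 - 1/183603) = √(-12409543168/183603) = 176*I*√1501115646/26229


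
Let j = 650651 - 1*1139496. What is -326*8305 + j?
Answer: -3196275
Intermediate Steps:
j = -488845 (j = 650651 - 1139496 = -488845)
-326*8305 + j = -326*8305 - 488845 = -2707430 - 488845 = -3196275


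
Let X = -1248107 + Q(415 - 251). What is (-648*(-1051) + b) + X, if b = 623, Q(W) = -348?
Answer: -566784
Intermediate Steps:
X = -1248455 (X = -1248107 - 348 = -1248455)
(-648*(-1051) + b) + X = (-648*(-1051) + 623) - 1248455 = (681048 + 623) - 1248455 = 681671 - 1248455 = -566784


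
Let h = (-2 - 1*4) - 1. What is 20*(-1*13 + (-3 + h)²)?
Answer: 1740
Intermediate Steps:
h = -7 (h = (-2 - 4) - 1 = -6 - 1 = -7)
20*(-1*13 + (-3 + h)²) = 20*(-1*13 + (-3 - 7)²) = 20*(-13 + (-10)²) = 20*(-13 + 100) = 20*87 = 1740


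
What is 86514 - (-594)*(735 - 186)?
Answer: 412620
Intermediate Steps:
86514 - (-594)*(735 - 186) = 86514 - (-594)*549 = 86514 - 1*(-326106) = 86514 + 326106 = 412620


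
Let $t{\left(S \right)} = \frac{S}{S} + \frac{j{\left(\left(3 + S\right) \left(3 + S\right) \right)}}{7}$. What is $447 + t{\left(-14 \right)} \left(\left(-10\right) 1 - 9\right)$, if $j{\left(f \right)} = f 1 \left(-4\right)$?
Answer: $\frac{12192}{7} \approx 1741.7$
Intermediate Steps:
$j{\left(f \right)} = - 4 f$ ($j{\left(f \right)} = f \left(-4\right) = - 4 f$)
$t{\left(S \right)} = 1 - \frac{4 \left(3 + S\right)^{2}}{7}$ ($t{\left(S \right)} = \frac{S}{S} + \frac{\left(-4\right) \left(3 + S\right) \left(3 + S\right)}{7} = 1 + - 4 \left(3 + S\right)^{2} \cdot \frac{1}{7} = 1 - \frac{4 \left(3 + S\right)^{2}}{7}$)
$447 + t{\left(-14 \right)} \left(\left(-10\right) 1 - 9\right) = 447 + \left(1 - \frac{4 \left(3 - 14\right)^{2}}{7}\right) \left(\left(-10\right) 1 - 9\right) = 447 + \left(1 - \frac{4 \left(-11\right)^{2}}{7}\right) \left(-10 - 9\right) = 447 + \left(1 - \frac{484}{7}\right) \left(-19\right) = 447 - - \frac{9063}{7} = 447 + \frac{9063}{7} = \frac{12192}{7}$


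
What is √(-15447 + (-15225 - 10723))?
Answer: I*√41395 ≈ 203.46*I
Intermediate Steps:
√(-15447 + (-15225 - 10723)) = √(-15447 - 25948) = √(-41395) = I*√41395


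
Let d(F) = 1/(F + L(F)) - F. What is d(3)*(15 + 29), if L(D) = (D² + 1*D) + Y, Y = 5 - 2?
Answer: -1166/9 ≈ -129.56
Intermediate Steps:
Y = 3
L(D) = 3 + D + D² (L(D) = (D² + 1*D) + 3 = (D² + D) + 3 = (D + D²) + 3 = 3 + D + D²)
d(F) = 1/(3 + F² + 2*F) - F (d(F) = 1/(F + (3 + F + F²)) - F = 1/(3 + F² + 2*F) - F)
d(3)*(15 + 29) = ((1 - 1*3² - 1*3*(3 + 3 + 3²))/(3 + 3² + 2*3))*(15 + 29) = ((1 - 1*9 - 1*3*(3 + 3 + 9))/(3 + 9 + 6))*44 = ((1 - 9 - 1*3*15)/18)*44 = ((1 - 9 - 45)/18)*44 = ((1/18)*(-53))*44 = -53/18*44 = -1166/9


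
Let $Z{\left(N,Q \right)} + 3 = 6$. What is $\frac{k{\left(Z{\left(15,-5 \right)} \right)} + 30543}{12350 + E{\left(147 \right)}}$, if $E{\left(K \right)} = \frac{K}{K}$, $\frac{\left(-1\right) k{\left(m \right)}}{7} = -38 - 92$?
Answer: $\frac{31453}{12351} \approx 2.5466$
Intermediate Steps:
$Z{\left(N,Q \right)} = 3$ ($Z{\left(N,Q \right)} = -3 + 6 = 3$)
$k{\left(m \right)} = 910$ ($k{\left(m \right)} = - 7 \left(-38 - 92\right) = \left(-7\right) \left(-130\right) = 910$)
$E{\left(K \right)} = 1$
$\frac{k{\left(Z{\left(15,-5 \right)} \right)} + 30543}{12350 + E{\left(147 \right)}} = \frac{910 + 30543}{12350 + 1} = \frac{31453}{12351}$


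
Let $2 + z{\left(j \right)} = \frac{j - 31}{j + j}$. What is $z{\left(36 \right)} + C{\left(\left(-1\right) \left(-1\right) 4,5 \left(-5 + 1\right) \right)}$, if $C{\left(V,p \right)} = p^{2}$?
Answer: $\frac{28661}{72} \approx 398.07$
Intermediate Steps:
$z{\left(j \right)} = -2 + \frac{-31 + j}{2 j}$ ($z{\left(j \right)} = -2 + \frac{j - 31}{j + j} = -2 + \frac{-31 + j}{2 j}$)
$z{\left(36 \right)} + C{\left(\left(-1\right) \left(-1\right) 4,5 \left(-5 + 1\right) \right)} = \frac{-31 - 108}{2 \cdot 36} + \left(5 \left(-5 + 1\right)\right)^{2} = \frac{1}{2} \cdot \frac{1}{36} \left(-31 - 108\right) + \left(5 \left(-4\right)\right)^{2} = \frac{1}{2} \cdot \frac{1}{36} \left(-139\right) + \left(-20\right)^{2} = - \frac{139}{72} + 400 = \frac{28661}{72}$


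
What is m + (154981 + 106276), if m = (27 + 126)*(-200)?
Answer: 230657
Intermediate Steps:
m = -30600 (m = 153*(-200) = -30600)
m + (154981 + 106276) = -30600 + (154981 + 106276) = -30600 + 261257 = 230657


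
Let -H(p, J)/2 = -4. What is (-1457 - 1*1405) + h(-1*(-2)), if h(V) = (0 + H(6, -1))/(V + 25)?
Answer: -77266/27 ≈ -2861.7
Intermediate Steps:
H(p, J) = 8 (H(p, J) = -2*(-4) = 8)
h(V) = 8/(25 + V) (h(V) = (0 + 8)/(V + 25) = 8/(25 + V))
(-1457 - 1*1405) + h(-1*(-2)) = (-1457 - 1*1405) + 8/(25 - 1*(-2)) = (-1457 - 1405) + 8/(25 + 2) = -2862 + 8/27 = -77266/27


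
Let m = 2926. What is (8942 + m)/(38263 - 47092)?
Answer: -3956/2943 ≈ -1.3442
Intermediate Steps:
(8942 + m)/(38263 - 47092) = (8942 + 2926)/(38263 - 47092) = 11868/(-8829) = 11868*(-1/8829) = -3956/2943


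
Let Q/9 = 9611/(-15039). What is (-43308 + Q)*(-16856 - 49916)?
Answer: 4832775673388/1671 ≈ 2.8921e+9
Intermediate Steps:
Q = -9611/1671 (Q = 9*(9611/(-15039)) = 9*(9611*(-1/15039)) = 9*(-9611/15039) = -9611/1671 ≈ -5.7516)
(-43308 + Q)*(-16856 - 49916) = (-43308 - 9611/1671)*(-16856 - 49916) = -72377279/1671*(-66772) = 4832775673388/1671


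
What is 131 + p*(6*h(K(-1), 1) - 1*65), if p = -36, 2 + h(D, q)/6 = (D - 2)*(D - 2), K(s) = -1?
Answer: -6601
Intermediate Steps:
h(D, q) = -12 + 6*(-2 + D)² (h(D, q) = -12 + 6*((D - 2)*(D - 2)) = -12 + 6*((-2 + D)*(-2 + D)) = -12 + 6*(-2 + D)²)
131 + p*(6*h(K(-1), 1) - 1*65) = 131 - 36*(6*(-12 + 6*(-2 - 1)²) - 1*65) = 131 - 36*(6*(-12 + 6*(-3)²) - 65) = 131 - 36*(6*(-12 + 6*9) - 65) = 131 - 36*(6*(-12 + 54) - 65) = 131 - 36*(6*42 - 65) = 131 - 36*(252 - 65) = 131 - 36*187 = 131 - 6732 = -6601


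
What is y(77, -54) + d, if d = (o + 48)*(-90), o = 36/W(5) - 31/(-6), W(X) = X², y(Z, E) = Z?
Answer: -24188/5 ≈ -4837.6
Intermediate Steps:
o = 991/150 (o = 36/(5²) - 31/(-6) = 36/25 - 31*(-⅙) = 36*(1/25) + 31/6 = 36/25 + 31/6 = 991/150 ≈ 6.6067)
d = -24573/5 (d = (991/150 + 48)*(-90) = (8191/150)*(-90) = -24573/5 ≈ -4914.6)
y(77, -54) + d = 77 - 24573/5 = -24188/5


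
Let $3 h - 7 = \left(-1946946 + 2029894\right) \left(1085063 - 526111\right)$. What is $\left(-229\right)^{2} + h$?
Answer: $\frac{46364107826}{3} \approx 1.5455 \cdot 10^{10}$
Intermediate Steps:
$h = \frac{46363950503}{3}$ ($h = \frac{7}{3} + \frac{\left(-1946946 + 2029894\right) \left(1085063 - 526111\right)}{3} = \frac{7}{3} + \frac{82948 \cdot 558952}{3} = \frac{7}{3} + \frac{1}{3} \cdot 46363950496 = \frac{7}{3} + \frac{46363950496}{3} = \frac{46363950503}{3} \approx 1.5455 \cdot 10^{10}$)
$\left(-229\right)^{2} + h = \left(-229\right)^{2} + \frac{46363950503}{3} = 52441 + \frac{46363950503}{3} = \frac{46364107826}{3}$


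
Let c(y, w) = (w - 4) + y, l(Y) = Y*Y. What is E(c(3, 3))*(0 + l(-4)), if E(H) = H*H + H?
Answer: 96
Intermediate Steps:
l(Y) = Y²
c(y, w) = -4 + w + y (c(y, w) = (-4 + w) + y = -4 + w + y)
E(H) = H + H² (E(H) = H² + H = H + H²)
E(c(3, 3))*(0 + l(-4)) = ((-4 + 3 + 3)*(1 + (-4 + 3 + 3)))*(0 + (-4)²) = (2*(1 + 2))*(0 + 16) = (2*3)*16 = 6*16 = 96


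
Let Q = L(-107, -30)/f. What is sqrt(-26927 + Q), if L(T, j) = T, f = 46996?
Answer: I*sqrt(14867905976851)/23498 ≈ 164.09*I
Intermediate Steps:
Q = -107/46996 ≈ -0.0022768
sqrt(-26927 + Q) = sqrt(-26927 - 107/46996) = sqrt(-1265461399/46996) = I*sqrt(14867905976851)/23498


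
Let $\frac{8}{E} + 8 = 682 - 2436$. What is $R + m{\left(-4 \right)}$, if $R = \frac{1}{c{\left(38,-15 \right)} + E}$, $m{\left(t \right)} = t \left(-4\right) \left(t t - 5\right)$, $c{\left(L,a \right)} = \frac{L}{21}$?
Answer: $\frac{5895845}{33394} \approx 176.55$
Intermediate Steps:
$c{\left(L,a \right)} = \frac{L}{21}$ ($c{\left(L,a \right)} = L \frac{1}{21} = \frac{L}{21}$)
$E = - \frac{4}{881}$ ($E = \frac{8}{-8 + \left(682 - 2436\right)} = \frac{8}{-8 - 1754} = \frac{8}{-1762} = 8 \left(- \frac{1}{1762}\right) = - \frac{4}{881} \approx -0.0045403$)
$m{\left(t \right)} = - 4 t \left(-5 + t^{2}\right)$ ($m{\left(t \right)} = - 4 t \left(t^{2} - 5\right) = - 4 t \left(-5 + t^{2}\right)$)
$R = \frac{18501}{33394}$ ($R = \frac{1}{\frac{1}{21} \cdot 38 - \frac{4}{881}} = \frac{1}{\frac{38}{21} - \frac{4}{881}} = \frac{1}{\frac{33394}{18501}} = \frac{18501}{33394} \approx 0.55402$)
$R + m{\left(-4 \right)} = \frac{18501}{33394} + 4 \left(-4\right) \left(5 - \left(-4\right)^{2}\right) = \frac{18501}{33394} + 4 \left(-4\right) \left(5 - 16\right) = \frac{18501}{33394} + 4 \left(-4\right) \left(-11\right) = \frac{18501}{33394} + 176 = \frac{5895845}{33394}$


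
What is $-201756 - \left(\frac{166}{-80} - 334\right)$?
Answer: $- \frac{8056797}{40} \approx -2.0142 \cdot 10^{5}$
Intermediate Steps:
$-201756 - \left(\frac{166}{-80} - 334\right) = -201756 - \left(166 \left(- \frac{1}{80}\right) - 334\right) = -201756 - \left(- \frac{83}{40} - 334\right) = -201756 - - \frac{13443}{40} = -201756 + \frac{13443}{40} = - \frac{8056797}{40}$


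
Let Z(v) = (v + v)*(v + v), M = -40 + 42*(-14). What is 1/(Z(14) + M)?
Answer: 1/156 ≈ 0.0064103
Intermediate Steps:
M = -628 (M = -40 - 588 = -628)
Z(v) = 4*v² (Z(v) = (2*v)*(2*v) = 4*v²)
1/(Z(14) + M) = 1/(4*14² - 628) = 1/(4*196 - 628) = 1/(784 - 628) = 1/156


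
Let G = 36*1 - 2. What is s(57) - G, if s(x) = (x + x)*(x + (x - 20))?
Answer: 10682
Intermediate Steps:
G = 34 (G = 36 - 2 = 34)
s(x) = 2*x*(-20 + 2*x) (s(x) = (2*x)*(x + (-20 + x)) = (2*x)*(-20 + 2*x) = 2*x*(-20 + 2*x))
s(57) - G = 4*57*(-10 + 57) - 1*34 = 4*57*47 - 34 = 10716 - 34 = 10682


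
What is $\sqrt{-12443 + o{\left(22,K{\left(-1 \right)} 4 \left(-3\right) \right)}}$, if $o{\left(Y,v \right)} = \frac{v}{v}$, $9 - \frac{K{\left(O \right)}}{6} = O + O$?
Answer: $i \sqrt{12442} \approx 111.54 i$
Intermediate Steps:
$K{\left(O \right)} = 54 - 12 O$ ($K{\left(O \right)} = 54 - 6 \left(O + O\right) = 54 - 6 \cdot 2 O = 54 - 12 O$)
$o{\left(Y,v \right)} = 1$
$\sqrt{-12443 + o{\left(22,K{\left(-1 \right)} 4 \left(-3\right) \right)}} = \sqrt{-12443 + 1} = \sqrt{-12442} = i \sqrt{12442}$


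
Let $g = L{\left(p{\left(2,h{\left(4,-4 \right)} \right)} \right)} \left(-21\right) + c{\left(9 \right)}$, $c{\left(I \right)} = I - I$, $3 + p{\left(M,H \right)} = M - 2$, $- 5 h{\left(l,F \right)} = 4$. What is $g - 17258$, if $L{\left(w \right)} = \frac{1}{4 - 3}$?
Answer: $-17279$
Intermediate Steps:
$h{\left(l,F \right)} = - \frac{4}{5}$ ($h{\left(l,F \right)} = \left(- \frac{1}{5}\right) 4 = - \frac{4}{5}$)
$p{\left(M,H \right)} = -5 + M$ ($p{\left(M,H \right)} = -3 + \left(M - 2\right) = -3 + \left(-2 + M\right) = -5 + M$)
$c{\left(I \right)} = 0$
$L{\left(w \right)} = 1$ ($L{\left(w \right)} = \frac{1}{4 - 3} = 1^{-1} = 1$)
$g = -21$ ($g = 1 \left(-21\right) + 0 = -21 + 0 = -21$)
$g - 17258 = -21 - 17258 = -17279$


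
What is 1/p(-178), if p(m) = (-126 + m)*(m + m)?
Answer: 1/108224 ≈ 9.2401e-6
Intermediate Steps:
p(m) = 2*m*(-126 + m) (p(m) = (-126 + m)*(2*m) = 2*m*(-126 + m))
1/p(-178) = 1/(2*(-178)*(-126 - 178)) = 1/(2*(-178)*(-304)) = 1/108224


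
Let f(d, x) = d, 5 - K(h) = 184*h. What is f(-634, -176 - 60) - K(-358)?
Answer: -66511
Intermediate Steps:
K(h) = 5 - 184*h
f(-634, -176 - 60) - K(-358) = -634 - (5 - 184*(-358)) = -634 - (5 + 65872) = -634 - 1*65877 = -634 - 65877 = -66511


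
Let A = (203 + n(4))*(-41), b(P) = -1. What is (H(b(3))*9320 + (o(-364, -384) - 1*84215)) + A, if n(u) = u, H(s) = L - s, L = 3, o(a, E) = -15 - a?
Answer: -55073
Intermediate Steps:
H(s) = 3 - s
A = -8487 (A = (203 + 4)*(-41) = 207*(-41) = -8487)
(H(b(3))*9320 + (o(-364, -384) - 1*84215)) + A = ((3 - 1*(-1))*9320 + ((-15 - 1*(-364)) - 1*84215)) - 8487 = ((3 + 1)*9320 + ((-15 + 364) - 84215)) - 8487 = (4*9320 + (349 - 84215)) - 8487 = (37280 - 83866) - 8487 = -46586 - 8487 = -55073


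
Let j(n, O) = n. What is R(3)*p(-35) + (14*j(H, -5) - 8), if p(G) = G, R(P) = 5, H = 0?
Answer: -183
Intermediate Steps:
R(3)*p(-35) + (14*j(H, -5) - 8) = 5*(-35) + (14*0 - 8) = -175 + (0 - 8) = -175 - 8 = -183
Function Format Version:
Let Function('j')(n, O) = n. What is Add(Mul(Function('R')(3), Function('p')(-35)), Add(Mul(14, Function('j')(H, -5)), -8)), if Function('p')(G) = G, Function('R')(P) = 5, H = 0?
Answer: -183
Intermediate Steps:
Add(Mul(Function('R')(3), Function('p')(-35)), Add(Mul(14, Function('j')(H, -5)), -8)) = Add(Mul(5, -35), Add(Mul(14, 0), -8)) = Add(-175, Add(0, -8)) = Add(-175, -8) = -183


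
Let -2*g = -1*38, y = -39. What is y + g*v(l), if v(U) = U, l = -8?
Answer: -191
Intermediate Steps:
g = 19 (g = -(-1)*38/2 = -½*(-38) = 19)
y + g*v(l) = -39 + 19*(-8) = -39 - 152 = -191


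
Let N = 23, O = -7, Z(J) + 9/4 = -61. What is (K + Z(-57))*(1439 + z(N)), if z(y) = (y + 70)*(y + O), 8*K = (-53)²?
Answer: 6740881/8 ≈ 8.4261e+5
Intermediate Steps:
Z(J) = -253/4 (Z(J) = -9/4 - 61 = -253/4)
K = 2809/8 (K = (⅛)*(-53)² = (⅛)*2809 = 2809/8 ≈ 351.13)
z(y) = (-7 + y)*(70 + y) (z(y) = (y + 70)*(y - 7) = (70 + y)*(-7 + y) = (-7 + y)*(70 + y))
(K + Z(-57))*(1439 + z(N)) = (2809/8 - 253/4)*(1439 + (-490 + 23² + 63*23)) = 2303*(1439 + (-490 + 529 + 1449))/8 = 2303*(1439 + 1488)/8 = (2303/8)*2927 = 6740881/8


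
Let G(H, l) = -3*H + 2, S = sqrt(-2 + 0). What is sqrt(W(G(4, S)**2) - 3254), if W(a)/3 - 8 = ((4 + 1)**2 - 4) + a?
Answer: I*sqrt(2867) ≈ 53.544*I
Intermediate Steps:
S = I*sqrt(2) (S = sqrt(-2) = I*sqrt(2) ≈ 1.4142*I)
G(H, l) = 2 - 3*H
W(a) = 87 + 3*a (W(a) = 24 + 3*(((4 + 1)**2 - 4) + a) = 24 + 3*((5**2 - 4) + a) = 24 + 3*((25 - 4) + a) = 24 + 3*(21 + a) = 24 + (63 + 3*a) = 87 + 3*a)
sqrt(W(G(4, S)**2) - 3254) = sqrt((87 + 3*(2 - 3*4)**2) - 3254) = sqrt((87 + 3*(2 - 12)**2) - 3254) = sqrt((87 + 3*(-10)**2) - 3254) = sqrt((87 + 3*100) - 3254) = sqrt((87 + 300) - 3254) = sqrt(387 - 3254) = sqrt(-2867) = I*sqrt(2867)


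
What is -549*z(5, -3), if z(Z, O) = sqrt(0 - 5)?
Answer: -549*I*sqrt(5) ≈ -1227.6*I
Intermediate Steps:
z(Z, O) = I*sqrt(5) (z(Z, O) = sqrt(-5) = I*sqrt(5))
-549*z(5, -3) = -549*I*sqrt(5)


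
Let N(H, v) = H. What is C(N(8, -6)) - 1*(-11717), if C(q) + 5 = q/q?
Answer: 11713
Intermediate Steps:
C(q) = -4 (C(q) = -5 + q/q = -5 + 1 = -4)
C(N(8, -6)) - 1*(-11717) = -4 - 1*(-11717) = -4 + 11717 = 11713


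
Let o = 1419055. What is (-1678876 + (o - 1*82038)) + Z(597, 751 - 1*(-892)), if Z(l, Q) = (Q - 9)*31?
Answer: -291205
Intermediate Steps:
Z(l, Q) = -279 + 31*Q (Z(l, Q) = (-9 + Q)*31 = -279 + 31*Q)
(-1678876 + (o - 1*82038)) + Z(597, 751 - 1*(-892)) = (-1678876 + (1419055 - 1*82038)) + (-279 + 31*(751 - 1*(-892))) = (-1678876 + (1419055 - 82038)) + (-279 + 31*(751 + 892)) = (-1678876 + 1337017) + (-279 + 31*1643) = -341859 + (-279 + 50933) = -341859 + 50654 = -291205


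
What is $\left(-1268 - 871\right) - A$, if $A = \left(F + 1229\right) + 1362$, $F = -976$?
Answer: $-3754$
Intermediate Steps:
$A = 1615$ ($A = \left(-976 + 1229\right) + 1362 = 253 + 1362 = 1615$)
$\left(-1268 - 871\right) - A = \left(-1268 - 871\right) - 1615 = -2139 - 1615 = -3754$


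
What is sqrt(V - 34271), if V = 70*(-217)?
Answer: I*sqrt(49461) ≈ 222.4*I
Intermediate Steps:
V = -15190
sqrt(V - 34271) = sqrt(-15190 - 34271) = sqrt(-49461) = I*sqrt(49461)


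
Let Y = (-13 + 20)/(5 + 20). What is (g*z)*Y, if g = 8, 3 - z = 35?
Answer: -1792/25 ≈ -71.680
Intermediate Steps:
z = -32 (z = 3 - 1*35 = 3 - 35 = -32)
Y = 7/25 ≈ 0.28000
(g*z)*Y = (8*(-32))*(7/25) = -256*7/25 = -1792/25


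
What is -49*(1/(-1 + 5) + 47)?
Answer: -9261/4 ≈ -2315.3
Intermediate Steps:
-49*(1/(-1 + 5) + 47) = -49*(1/4 + 47) = -49*(¼ + 47) = -49*189/4 = -9261/4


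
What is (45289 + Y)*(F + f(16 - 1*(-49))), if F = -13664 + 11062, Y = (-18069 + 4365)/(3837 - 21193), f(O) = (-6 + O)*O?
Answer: 242299785501/4339 ≈ 5.5842e+7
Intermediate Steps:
f(O) = O*(-6 + O)
Y = 3426/4339 (Y = -13704/(-17356) = -13704*(-1/17356) = 3426/4339 ≈ 0.78958)
F = -2602
(45289 + Y)*(F + f(16 - 1*(-49))) = (45289 + 3426/4339)*(-2602 + (16 - 1*(-49))*(-6 + (16 - 1*(-49)))) = 196512397*(-2602 + (16 + 49)*(-6 + (16 + 49)))/4339 = 196512397*(-2602 + 65*(-6 + 65))/4339 = 196512397*(-2602 + 65*59)/4339 = 196512397*(-2602 + 3835)/4339 = (196512397/4339)*1233 = 242299785501/4339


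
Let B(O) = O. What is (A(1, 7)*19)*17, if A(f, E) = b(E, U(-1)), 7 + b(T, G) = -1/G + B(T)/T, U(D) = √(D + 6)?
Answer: -1938 - 323*√5/5 ≈ -2082.4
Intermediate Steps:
U(D) = √(6 + D)
b(T, G) = -6 - 1/G (b(T, G) = -7 + (-1/G + T/T) = -7 + (-1/G + 1) = -7 + (1 - 1/G) = -6 - 1/G)
A(f, E) = -6 - √5/5 (A(f, E) = -6 - 1/(√(6 - 1)) = -6 - 1/(√5) = -6 - √5/5)
(A(1, 7)*19)*17 = ((-6 - √5/5)*19)*17 = (-114 - 19*√5/5)*17 = -1938 - 323*√5/5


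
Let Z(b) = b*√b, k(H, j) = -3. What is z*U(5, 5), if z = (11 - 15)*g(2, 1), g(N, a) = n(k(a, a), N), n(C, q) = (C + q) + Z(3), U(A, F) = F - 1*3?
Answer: 8 - 24*√3 ≈ -33.569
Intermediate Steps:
Z(b) = b^(3/2)
U(A, F) = -3 + F (U(A, F) = F - 3 = -3 + F)
n(C, q) = C + q + 3*√3 (n(C, q) = (C + q) + 3^(3/2) = (C + q) + 3*√3 = C + q + 3*√3)
g(N, a) = -3 + N + 3*√3
z = 4 - 12*√3 (z = (11 - 15)*(-3 + 2 + 3*√3) = -4*(-1 + 3*√3) = 4 - 12*√3 ≈ -16.785)
z*U(5, 5) = (4 - 12*√3)*(-3 + 5) = (4 - 12*√3)*2 = 8 - 24*√3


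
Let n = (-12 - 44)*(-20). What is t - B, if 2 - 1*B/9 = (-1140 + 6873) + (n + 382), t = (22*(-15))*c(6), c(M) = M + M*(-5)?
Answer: 73017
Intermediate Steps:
c(M) = -4*M (c(M) = M - 5*M = -4*M)
t = 7920 (t = (22*(-15))*(-4*6) = -330*(-24) = 7920)
n = 1120 (n = -56*(-20) = 1120)
B = -65097 (B = 18 - 9*((-1140 + 6873) + (1120 + 382)) = 18 - 9*(5733 + 1502) = 18 - 9*7235 = 18 - 65115 = -65097)
t - B = 7920 - 1*(-65097) = 7920 + 65097 = 73017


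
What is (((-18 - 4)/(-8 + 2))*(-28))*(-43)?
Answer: 13244/3 ≈ 4414.7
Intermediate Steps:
(((-18 - 4)/(-8 + 2))*(-28))*(-43) = (-22/(-6)*(-28))*(-43) = (-22*(-1/6)*(-28))*(-43) = ((11/3)*(-28))*(-43) = -308/3*(-43) = 13244/3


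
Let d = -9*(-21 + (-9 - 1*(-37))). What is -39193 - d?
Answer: -39130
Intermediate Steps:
d = -63 (d = -9*(-21 + (-9 + 37)) = -9*(-21 + 28) = -9*7 = -63)
-39193 - d = -39193 - 1*(-63) = -39193 + 63 = -39130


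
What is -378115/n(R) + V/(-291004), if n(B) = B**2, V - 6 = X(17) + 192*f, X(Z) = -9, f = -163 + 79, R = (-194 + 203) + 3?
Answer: -1447771771/551376 ≈ -2625.7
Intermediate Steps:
R = 12 (R = 9 + 3 = 12)
f = -84
V = -16131 (V = 6 + (-9 + 192*(-84)) = 6 + (-9 - 16128) = 6 - 16137 = -16131)
-378115/n(R) + V/(-291004) = -378115/(12**2) - 16131/(-291004) = -378115/144 - 16131*(-1/291004) = -378115*1/144 + 849/15316 = -378115/144 + 849/15316 = -1447771771/551376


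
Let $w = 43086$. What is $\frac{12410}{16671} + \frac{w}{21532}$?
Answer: $\frac{492749413}{179479986} \approx 2.7454$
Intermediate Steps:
$\frac{12410}{16671} + \frac{w}{21532} = \frac{12410}{16671} + \frac{43086}{21532} = 12410 \cdot \frac{1}{16671} + 43086 \cdot \frac{1}{21532} = \frac{12410}{16671} + \frac{21543}{10766} = \frac{492749413}{179479986}$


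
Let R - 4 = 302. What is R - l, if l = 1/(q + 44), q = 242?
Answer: 87515/286 ≈ 306.00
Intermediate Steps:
R = 306 (R = 4 + 302 = 306)
l = 1/286 (l = 1/(242 + 44) = 1/286 ≈ 0.0034965)
R - l = 306 - 1*1/286 = 306 - 1/286 = 87515/286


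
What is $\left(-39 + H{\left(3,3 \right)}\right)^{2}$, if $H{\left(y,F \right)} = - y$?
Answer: $1764$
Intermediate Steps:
$\left(-39 + H{\left(3,3 \right)}\right)^{2} = \left(-39 - 3\right)^{2} = \left(-42\right)^{2} = 1764$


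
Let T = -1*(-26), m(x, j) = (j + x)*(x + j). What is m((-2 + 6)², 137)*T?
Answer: 608634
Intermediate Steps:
m(x, j) = (j + x)² (m(x, j) = (j + x)*(j + x) = (j + x)²)
T = 26
m((-2 + 6)², 137)*T = (137 + (-2 + 6)²)²*26 = (137 + 4²)²*26 = (137 + 16)²*26 = 153²*26 = 23409*26 = 608634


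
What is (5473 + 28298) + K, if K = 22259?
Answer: 56030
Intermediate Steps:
(5473 + 28298) + K = (5473 + 28298) + 22259 = 33771 + 22259 = 56030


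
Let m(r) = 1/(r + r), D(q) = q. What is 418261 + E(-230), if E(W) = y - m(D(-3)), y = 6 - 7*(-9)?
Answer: 2509981/6 ≈ 4.1833e+5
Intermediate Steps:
y = 69 (y = 6 + 63 = 69)
m(r) = 1/(2*r)
E(W) = 415/6 (E(W) = 69 - 1/(2*(-3)) = 69 - (-1)/(2*3) = 69 - 1*(-⅙) = 69 + ⅙ = 415/6)
418261 + E(-230) = 418261 + 415/6 = 2509981/6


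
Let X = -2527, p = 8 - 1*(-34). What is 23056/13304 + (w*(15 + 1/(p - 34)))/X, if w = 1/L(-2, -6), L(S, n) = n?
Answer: 349776295/201715248 ≈ 1.7340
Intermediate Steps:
p = 42 (p = 8 + 34 = 42)
w = -⅙ (w = 1/(-6) = -⅙ ≈ -0.16667)
23056/13304 + (w*(15 + 1/(p - 34)))/X = 23056/13304 - (15 + 1/(42 - 34))/6/(-2527) = 23056*(1/13304) - (15 + 1/8)/6*(-1/2527) = 2882/1663 - (15 + ⅛)/6*(-1/2527) = 2882/1663 - ⅙*121/8*(-1/2527) = 2882/1663 - 121/48*(-1/2527) = 2882/1663 + 121/121296 = 349776295/201715248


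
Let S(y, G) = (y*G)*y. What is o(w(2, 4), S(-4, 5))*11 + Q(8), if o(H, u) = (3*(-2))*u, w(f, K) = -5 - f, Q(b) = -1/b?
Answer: -42241/8 ≈ -5280.1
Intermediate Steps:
S(y, G) = G*y**2 (S(y, G) = (G*y)*y = G*y**2)
o(H, u) = -6*u
o(w(2, 4), S(-4, 5))*11 + Q(8) = -30*(-4)**2*11 - 1/8 = -30*16*11 - 1*1/8 = -6*80*11 - 1/8 = -480*11 - 1/8 = -5280 - 1/8 = -42241/8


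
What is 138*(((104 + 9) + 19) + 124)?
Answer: 35328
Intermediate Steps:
138*(((104 + 9) + 19) + 124) = 138*((113 + 19) + 124) = 138*(132 + 124) = 138*256 = 35328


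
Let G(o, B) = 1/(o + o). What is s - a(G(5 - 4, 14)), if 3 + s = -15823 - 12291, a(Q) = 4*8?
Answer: -28149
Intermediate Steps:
G(o, B) = 1/(2*o)
a(Q) = 32
s = -28117 (s = -3 + (-15823 - 12291) = -3 - 28114 = -28117)
s - a(G(5 - 4, 14)) = -28117 - 1*32 = -28117 - 32 = -28149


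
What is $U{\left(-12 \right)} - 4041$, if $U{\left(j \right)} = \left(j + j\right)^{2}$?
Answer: $-3465$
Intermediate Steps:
$U{\left(j \right)} = 4 j^{2}$ ($U{\left(j \right)} = \left(2 j\right)^{2} = 4 j^{2}$)
$U{\left(-12 \right)} - 4041 = 4 \left(-12\right)^{2} - 4041 = 4 \cdot 144 - 4041 = 576 - 4041 = -3465$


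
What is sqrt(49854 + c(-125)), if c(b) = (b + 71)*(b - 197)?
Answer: sqrt(67242) ≈ 259.31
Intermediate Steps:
c(b) = (-197 + b)*(71 + b) (c(b) = (71 + b)*(-197 + b) = (-197 + b)*(71 + b))
sqrt(49854 + c(-125)) = sqrt(49854 + (-13987 + (-125)**2 - 126*(-125))) = sqrt(49854 + (-13987 + 15625 + 15750)) = sqrt(49854 + 17388) = sqrt(67242)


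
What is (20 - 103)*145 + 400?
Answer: -11635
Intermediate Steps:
(20 - 103)*145 + 400 = -83*145 + 400 = -12035 + 400 = -11635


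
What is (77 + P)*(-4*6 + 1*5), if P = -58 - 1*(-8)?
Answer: -513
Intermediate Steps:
P = -50 (P = -58 + 8 = -50)
(77 + P)*(-4*6 + 1*5) = (77 - 50)*(-4*6 + 1*5) = 27*(-24 + 5) = 27*(-19) = -513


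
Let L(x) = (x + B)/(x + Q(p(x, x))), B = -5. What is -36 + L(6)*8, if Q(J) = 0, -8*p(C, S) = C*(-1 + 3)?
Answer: -104/3 ≈ -34.667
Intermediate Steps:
p(C, S) = -C/4 (p(C, S) = -C*(-1 + 3)/8 = -C*2/8 = -C/4)
L(x) = (-5 + x)/x (L(x) = (x - 5)/(x + 0) = (-5 + x)/x)
-36 + L(6)*8 = -36 + ((-5 + 6)/6)*8 = -36 + ((⅙)*1)*8 = -36 + (⅙)*8 = -36 + 4/3 = -104/3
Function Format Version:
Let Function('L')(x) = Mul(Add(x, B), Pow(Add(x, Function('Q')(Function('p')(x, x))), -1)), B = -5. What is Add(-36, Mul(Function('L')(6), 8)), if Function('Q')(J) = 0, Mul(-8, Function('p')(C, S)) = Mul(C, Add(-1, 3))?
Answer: Rational(-104, 3) ≈ -34.667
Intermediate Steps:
Function('p')(C, S) = Mul(Rational(-1, 4), C) (Function('p')(C, S) = Mul(Rational(-1, 8), Mul(C, Add(-1, 3))) = Mul(Rational(-1, 8), Mul(C, 2)) = Mul(Rational(-1, 8), Mul(2, C)) = Mul(Rational(-1, 4), C))
Function('L')(x) = Mul(Pow(x, -1), Add(-5, x)) (Function('L')(x) = Mul(Add(x, -5), Pow(Add(x, 0), -1)) = Mul(Add(-5, x), Pow(x, -1)) = Mul(Pow(x, -1), Add(-5, x)))
Add(-36, Mul(Function('L')(6), 8)) = Add(-36, Mul(Mul(Pow(6, -1), Add(-5, 6)), 8)) = Add(-36, Mul(Mul(Rational(1, 6), 1), 8)) = Add(-36, Mul(Rational(1, 6), 8)) = Add(-36, Rational(4, 3)) = Rational(-104, 3)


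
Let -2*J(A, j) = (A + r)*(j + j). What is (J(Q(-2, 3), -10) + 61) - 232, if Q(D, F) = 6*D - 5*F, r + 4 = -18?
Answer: -661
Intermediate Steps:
r = -22 (r = -4 - 18 = -22)
Q(D, F) = -5*F + 6*D
J(A, j) = -j*(-22 + A) (J(A, j) = -(A - 22)*(j + j)/2 = -(-22 + A)*2*j/2 = -j*(-22 + A))
(J(Q(-2, 3), -10) + 61) - 232 = (-10*(22 - (-5*3 + 6*(-2))) + 61) - 232 = (-10*(22 - (-15 - 12)) + 61) - 232 = (-10*(22 - 1*(-27)) + 61) - 232 = (-10*(22 + 27) + 61) - 232 = (-10*49 + 61) - 232 = (-490 + 61) - 232 = -429 - 232 = -661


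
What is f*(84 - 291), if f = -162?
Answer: 33534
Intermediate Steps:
f*(84 - 291) = -162*(84 - 291) = -162*(-207) = 33534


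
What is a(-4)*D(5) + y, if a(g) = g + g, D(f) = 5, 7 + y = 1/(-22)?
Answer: -1035/22 ≈ -47.045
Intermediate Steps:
y = -155/22 (y = -7 + 1/(-22) = -7 - 1/22 = -155/22 ≈ -7.0455)
a(g) = 2*g
a(-4)*D(5) + y = (2*(-4))*5 - 155/22 = -8*5 - 155/22 = -40 - 155/22 = -1035/22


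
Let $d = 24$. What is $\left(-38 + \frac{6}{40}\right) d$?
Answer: $- \frac{4542}{5} \approx -908.4$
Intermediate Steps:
$\left(-38 + \frac{6}{40}\right) d = \left(-38 + \frac{6}{40}\right) 24 = \left(-38 + 6 \cdot \frac{1}{40}\right) 24 = \left(-38 + \frac{3}{20}\right) 24 = \left(- \frac{757}{20}\right) 24 = - \frac{4542}{5}$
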